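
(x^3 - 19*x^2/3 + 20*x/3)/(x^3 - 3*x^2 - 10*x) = (x - 4/3)/(x + 2)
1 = 1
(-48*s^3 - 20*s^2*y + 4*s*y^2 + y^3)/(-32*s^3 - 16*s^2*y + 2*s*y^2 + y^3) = (6*s + y)/(4*s + y)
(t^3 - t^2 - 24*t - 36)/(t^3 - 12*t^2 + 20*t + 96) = (t + 3)/(t - 8)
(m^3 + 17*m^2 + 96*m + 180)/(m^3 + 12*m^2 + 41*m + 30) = (m + 6)/(m + 1)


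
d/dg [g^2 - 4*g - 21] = 2*g - 4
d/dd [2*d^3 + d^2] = 2*d*(3*d + 1)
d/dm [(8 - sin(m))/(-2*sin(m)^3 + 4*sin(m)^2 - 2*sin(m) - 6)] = (-2*sin(m)^3 + 26*sin(m)^2 - 32*sin(m) + 11)*cos(m)/(2*(sin(m)^3 - 2*sin(m)^2 + sin(m) + 3)^2)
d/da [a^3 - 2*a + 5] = 3*a^2 - 2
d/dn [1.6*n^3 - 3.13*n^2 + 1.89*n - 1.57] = 4.8*n^2 - 6.26*n + 1.89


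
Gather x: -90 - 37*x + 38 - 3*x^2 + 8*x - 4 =-3*x^2 - 29*x - 56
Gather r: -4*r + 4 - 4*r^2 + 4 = -4*r^2 - 4*r + 8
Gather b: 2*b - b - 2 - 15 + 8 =b - 9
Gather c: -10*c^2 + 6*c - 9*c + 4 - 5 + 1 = -10*c^2 - 3*c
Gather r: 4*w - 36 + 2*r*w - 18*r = r*(2*w - 18) + 4*w - 36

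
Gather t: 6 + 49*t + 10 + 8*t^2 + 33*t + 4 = 8*t^2 + 82*t + 20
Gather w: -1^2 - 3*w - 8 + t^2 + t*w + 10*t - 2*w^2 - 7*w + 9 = t^2 + 10*t - 2*w^2 + w*(t - 10)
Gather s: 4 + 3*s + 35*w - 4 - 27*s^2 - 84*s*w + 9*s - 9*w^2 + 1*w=-27*s^2 + s*(12 - 84*w) - 9*w^2 + 36*w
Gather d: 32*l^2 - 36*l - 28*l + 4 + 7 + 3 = 32*l^2 - 64*l + 14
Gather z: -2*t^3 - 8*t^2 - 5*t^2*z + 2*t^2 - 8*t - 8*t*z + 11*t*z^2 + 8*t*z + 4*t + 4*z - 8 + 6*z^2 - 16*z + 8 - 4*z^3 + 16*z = -2*t^3 - 6*t^2 - 4*t - 4*z^3 + z^2*(11*t + 6) + z*(4 - 5*t^2)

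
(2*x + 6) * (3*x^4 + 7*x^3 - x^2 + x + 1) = 6*x^5 + 32*x^4 + 40*x^3 - 4*x^2 + 8*x + 6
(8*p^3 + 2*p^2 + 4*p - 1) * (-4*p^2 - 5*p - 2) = -32*p^5 - 48*p^4 - 42*p^3 - 20*p^2 - 3*p + 2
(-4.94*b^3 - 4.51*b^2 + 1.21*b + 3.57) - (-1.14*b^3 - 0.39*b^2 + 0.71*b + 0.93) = -3.8*b^3 - 4.12*b^2 + 0.5*b + 2.64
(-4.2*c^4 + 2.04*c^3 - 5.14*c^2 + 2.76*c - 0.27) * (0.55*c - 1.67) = -2.31*c^5 + 8.136*c^4 - 6.2338*c^3 + 10.1018*c^2 - 4.7577*c + 0.4509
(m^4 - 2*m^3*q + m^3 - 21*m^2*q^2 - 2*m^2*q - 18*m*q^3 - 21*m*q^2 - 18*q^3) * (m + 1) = m^5 - 2*m^4*q + 2*m^4 - 21*m^3*q^2 - 4*m^3*q + m^3 - 18*m^2*q^3 - 42*m^2*q^2 - 2*m^2*q - 36*m*q^3 - 21*m*q^2 - 18*q^3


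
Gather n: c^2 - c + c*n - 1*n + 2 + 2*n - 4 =c^2 - c + n*(c + 1) - 2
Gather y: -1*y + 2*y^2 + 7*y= 2*y^2 + 6*y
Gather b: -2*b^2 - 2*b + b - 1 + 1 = -2*b^2 - b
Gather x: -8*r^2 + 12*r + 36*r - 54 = -8*r^2 + 48*r - 54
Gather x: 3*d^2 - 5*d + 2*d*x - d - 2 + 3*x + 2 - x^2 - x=3*d^2 - 6*d - x^2 + x*(2*d + 2)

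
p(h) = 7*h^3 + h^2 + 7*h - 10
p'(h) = 21*h^2 + 2*h + 7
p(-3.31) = -276.07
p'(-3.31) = 230.46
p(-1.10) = -25.81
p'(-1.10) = 30.21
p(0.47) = -5.76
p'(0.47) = 12.58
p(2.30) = 96.56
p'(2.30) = 122.69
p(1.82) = 48.25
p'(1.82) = 80.20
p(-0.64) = -15.91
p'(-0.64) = 14.32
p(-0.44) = -13.48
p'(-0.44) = 10.19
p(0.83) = 0.50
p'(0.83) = 23.13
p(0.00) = -10.00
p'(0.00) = 7.00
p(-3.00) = -211.00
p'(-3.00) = 190.00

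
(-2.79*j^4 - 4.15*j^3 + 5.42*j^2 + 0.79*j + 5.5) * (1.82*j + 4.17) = -5.0778*j^5 - 19.1873*j^4 - 7.4411*j^3 + 24.0392*j^2 + 13.3043*j + 22.935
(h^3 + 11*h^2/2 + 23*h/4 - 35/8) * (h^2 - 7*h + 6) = h^5 - 3*h^4/2 - 107*h^3/4 - 93*h^2/8 + 521*h/8 - 105/4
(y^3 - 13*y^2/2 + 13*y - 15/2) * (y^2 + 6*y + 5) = y^5 - y^4/2 - 21*y^3 + 38*y^2 + 20*y - 75/2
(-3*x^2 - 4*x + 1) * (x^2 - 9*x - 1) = -3*x^4 + 23*x^3 + 40*x^2 - 5*x - 1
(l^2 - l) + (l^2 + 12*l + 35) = 2*l^2 + 11*l + 35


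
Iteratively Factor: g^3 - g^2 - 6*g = (g)*(g^2 - g - 6) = g*(g - 3)*(g + 2)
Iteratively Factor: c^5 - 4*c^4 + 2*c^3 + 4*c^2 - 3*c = (c - 3)*(c^4 - c^3 - c^2 + c) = (c - 3)*(c - 1)*(c^3 - c) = (c - 3)*(c - 1)*(c + 1)*(c^2 - c) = (c - 3)*(c - 1)^2*(c + 1)*(c)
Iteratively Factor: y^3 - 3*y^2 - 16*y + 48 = (y - 3)*(y^2 - 16) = (y - 4)*(y - 3)*(y + 4)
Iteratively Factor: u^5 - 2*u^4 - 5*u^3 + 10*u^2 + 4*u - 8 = (u - 2)*(u^4 - 5*u^2 + 4) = (u - 2)^2*(u^3 + 2*u^2 - u - 2) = (u - 2)^2*(u + 1)*(u^2 + u - 2) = (u - 2)^2*(u + 1)*(u + 2)*(u - 1)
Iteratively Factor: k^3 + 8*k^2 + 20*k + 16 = (k + 2)*(k^2 + 6*k + 8) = (k + 2)*(k + 4)*(k + 2)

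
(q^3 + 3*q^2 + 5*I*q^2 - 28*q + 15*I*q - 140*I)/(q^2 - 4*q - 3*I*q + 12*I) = (q^2 + q*(7 + 5*I) + 35*I)/(q - 3*I)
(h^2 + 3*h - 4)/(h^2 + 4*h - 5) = (h + 4)/(h + 5)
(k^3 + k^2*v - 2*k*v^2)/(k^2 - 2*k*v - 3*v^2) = k*(-k^2 - k*v + 2*v^2)/(-k^2 + 2*k*v + 3*v^2)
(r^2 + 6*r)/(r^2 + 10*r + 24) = r/(r + 4)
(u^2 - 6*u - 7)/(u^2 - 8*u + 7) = (u + 1)/(u - 1)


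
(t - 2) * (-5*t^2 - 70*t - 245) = -5*t^3 - 60*t^2 - 105*t + 490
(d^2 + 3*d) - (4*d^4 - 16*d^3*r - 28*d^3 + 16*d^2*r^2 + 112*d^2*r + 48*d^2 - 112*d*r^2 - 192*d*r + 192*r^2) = -4*d^4 + 16*d^3*r + 28*d^3 - 16*d^2*r^2 - 112*d^2*r - 47*d^2 + 112*d*r^2 + 192*d*r + 3*d - 192*r^2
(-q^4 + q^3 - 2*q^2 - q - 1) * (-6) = 6*q^4 - 6*q^3 + 12*q^2 + 6*q + 6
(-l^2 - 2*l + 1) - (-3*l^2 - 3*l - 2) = 2*l^2 + l + 3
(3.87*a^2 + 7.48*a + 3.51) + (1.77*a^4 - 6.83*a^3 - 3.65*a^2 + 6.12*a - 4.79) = 1.77*a^4 - 6.83*a^3 + 0.22*a^2 + 13.6*a - 1.28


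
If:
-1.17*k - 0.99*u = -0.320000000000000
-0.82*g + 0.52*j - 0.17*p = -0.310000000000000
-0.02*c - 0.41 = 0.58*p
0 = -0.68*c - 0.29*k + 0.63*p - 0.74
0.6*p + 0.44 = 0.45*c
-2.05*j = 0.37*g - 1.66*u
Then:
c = 0.03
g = 2.89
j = 3.73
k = -4.17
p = -0.71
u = 5.25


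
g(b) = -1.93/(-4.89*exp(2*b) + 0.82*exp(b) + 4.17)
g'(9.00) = 0.00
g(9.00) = 0.00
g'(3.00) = 0.00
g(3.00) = 0.00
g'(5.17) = -0.00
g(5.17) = 0.00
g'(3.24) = -0.00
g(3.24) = 0.00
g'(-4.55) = 0.00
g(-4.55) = -0.46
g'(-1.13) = -0.09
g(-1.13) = -0.49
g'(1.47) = -0.05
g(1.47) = 0.02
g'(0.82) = -0.25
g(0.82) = 0.10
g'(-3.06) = 0.00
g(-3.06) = -0.46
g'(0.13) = -14.79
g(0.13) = 1.56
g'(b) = -1.93*(9.78*exp(2*b) - 0.82*exp(b))/(-4.89*exp(2*b) + 0.82*exp(b) + 4.17)^2 = (1.5826 - 18.8754*exp(b))*exp(b)/(-4.89*exp(2*b) + 0.82*exp(b) + 4.17)^2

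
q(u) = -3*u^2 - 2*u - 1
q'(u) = -6*u - 2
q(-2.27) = -11.92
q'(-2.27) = 11.62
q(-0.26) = -0.68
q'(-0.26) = -0.44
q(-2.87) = -19.97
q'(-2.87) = 15.22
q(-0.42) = -0.69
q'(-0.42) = 0.52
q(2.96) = -33.20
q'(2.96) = -19.76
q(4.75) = -78.19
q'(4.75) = -30.50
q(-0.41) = -0.68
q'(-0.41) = 0.46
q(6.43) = -137.89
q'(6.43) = -40.58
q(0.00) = -1.00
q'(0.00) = -2.00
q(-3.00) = -22.00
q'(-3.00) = 16.00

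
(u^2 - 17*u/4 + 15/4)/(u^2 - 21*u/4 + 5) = (u - 3)/(u - 4)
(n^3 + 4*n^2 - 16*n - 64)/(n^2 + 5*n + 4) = (n^2 - 16)/(n + 1)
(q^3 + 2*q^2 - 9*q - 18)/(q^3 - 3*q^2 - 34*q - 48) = (q - 3)/(q - 8)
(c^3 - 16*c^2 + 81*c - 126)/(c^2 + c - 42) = (c^2 - 10*c + 21)/(c + 7)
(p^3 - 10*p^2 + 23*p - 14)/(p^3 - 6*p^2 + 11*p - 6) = (p - 7)/(p - 3)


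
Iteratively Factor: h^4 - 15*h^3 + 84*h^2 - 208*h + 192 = (h - 4)*(h^3 - 11*h^2 + 40*h - 48) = (h - 4)^2*(h^2 - 7*h + 12) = (h - 4)^3*(h - 3)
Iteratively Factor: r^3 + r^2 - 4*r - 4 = (r + 2)*(r^2 - r - 2) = (r - 2)*(r + 2)*(r + 1)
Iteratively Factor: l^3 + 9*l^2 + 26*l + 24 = (l + 3)*(l^2 + 6*l + 8) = (l + 2)*(l + 3)*(l + 4)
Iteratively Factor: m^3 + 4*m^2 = (m + 4)*(m^2) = m*(m + 4)*(m)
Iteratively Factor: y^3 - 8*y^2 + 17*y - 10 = (y - 5)*(y^2 - 3*y + 2) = (y - 5)*(y - 2)*(y - 1)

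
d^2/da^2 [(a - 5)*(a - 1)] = 2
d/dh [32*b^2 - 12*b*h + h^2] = -12*b + 2*h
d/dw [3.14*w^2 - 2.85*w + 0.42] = 6.28*w - 2.85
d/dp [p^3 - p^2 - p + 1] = 3*p^2 - 2*p - 1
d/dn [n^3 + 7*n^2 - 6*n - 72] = 3*n^2 + 14*n - 6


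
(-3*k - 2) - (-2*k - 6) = 4 - k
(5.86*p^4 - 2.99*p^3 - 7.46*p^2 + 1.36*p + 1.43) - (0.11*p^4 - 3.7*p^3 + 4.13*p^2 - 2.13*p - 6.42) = 5.75*p^4 + 0.71*p^3 - 11.59*p^2 + 3.49*p + 7.85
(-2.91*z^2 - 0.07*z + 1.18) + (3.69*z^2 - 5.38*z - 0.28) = 0.78*z^2 - 5.45*z + 0.9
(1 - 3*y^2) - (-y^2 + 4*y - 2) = -2*y^2 - 4*y + 3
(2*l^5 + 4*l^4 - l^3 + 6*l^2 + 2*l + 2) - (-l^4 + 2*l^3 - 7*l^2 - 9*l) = 2*l^5 + 5*l^4 - 3*l^3 + 13*l^2 + 11*l + 2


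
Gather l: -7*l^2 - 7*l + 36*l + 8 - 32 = -7*l^2 + 29*l - 24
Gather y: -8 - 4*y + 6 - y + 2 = -5*y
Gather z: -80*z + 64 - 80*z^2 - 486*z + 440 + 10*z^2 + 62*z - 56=-70*z^2 - 504*z + 448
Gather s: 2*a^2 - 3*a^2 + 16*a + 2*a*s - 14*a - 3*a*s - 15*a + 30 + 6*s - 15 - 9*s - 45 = -a^2 - 13*a + s*(-a - 3) - 30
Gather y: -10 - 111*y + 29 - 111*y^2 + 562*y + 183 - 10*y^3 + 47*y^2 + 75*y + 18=-10*y^3 - 64*y^2 + 526*y + 220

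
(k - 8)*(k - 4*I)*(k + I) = k^3 - 8*k^2 - 3*I*k^2 + 4*k + 24*I*k - 32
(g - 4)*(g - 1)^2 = g^3 - 6*g^2 + 9*g - 4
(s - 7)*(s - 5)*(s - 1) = s^3 - 13*s^2 + 47*s - 35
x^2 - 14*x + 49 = (x - 7)^2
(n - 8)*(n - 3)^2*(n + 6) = n^4 - 8*n^3 - 27*n^2 + 270*n - 432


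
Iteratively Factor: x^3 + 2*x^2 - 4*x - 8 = (x + 2)*(x^2 - 4) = (x + 2)^2*(x - 2)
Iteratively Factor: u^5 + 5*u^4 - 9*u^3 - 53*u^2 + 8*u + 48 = (u - 3)*(u^4 + 8*u^3 + 15*u^2 - 8*u - 16) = (u - 3)*(u - 1)*(u^3 + 9*u^2 + 24*u + 16) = (u - 3)*(u - 1)*(u + 4)*(u^2 + 5*u + 4) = (u - 3)*(u - 1)*(u + 1)*(u + 4)*(u + 4)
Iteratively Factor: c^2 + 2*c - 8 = (c - 2)*(c + 4)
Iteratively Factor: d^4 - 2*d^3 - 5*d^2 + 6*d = (d - 1)*(d^3 - d^2 - 6*d) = (d - 3)*(d - 1)*(d^2 + 2*d) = d*(d - 3)*(d - 1)*(d + 2)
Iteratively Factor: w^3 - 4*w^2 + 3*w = (w - 3)*(w^2 - w) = (w - 3)*(w - 1)*(w)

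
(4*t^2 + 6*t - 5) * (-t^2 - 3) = -4*t^4 - 6*t^3 - 7*t^2 - 18*t + 15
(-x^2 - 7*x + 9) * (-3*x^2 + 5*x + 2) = 3*x^4 + 16*x^3 - 64*x^2 + 31*x + 18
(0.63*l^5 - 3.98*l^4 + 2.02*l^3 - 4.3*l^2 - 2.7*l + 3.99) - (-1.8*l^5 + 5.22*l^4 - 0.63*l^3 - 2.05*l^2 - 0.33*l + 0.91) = 2.43*l^5 - 9.2*l^4 + 2.65*l^3 - 2.25*l^2 - 2.37*l + 3.08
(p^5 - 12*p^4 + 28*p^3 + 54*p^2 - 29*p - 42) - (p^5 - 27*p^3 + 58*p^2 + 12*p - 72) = -12*p^4 + 55*p^3 - 4*p^2 - 41*p + 30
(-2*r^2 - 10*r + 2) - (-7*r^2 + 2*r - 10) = 5*r^2 - 12*r + 12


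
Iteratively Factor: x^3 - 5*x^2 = (x - 5)*(x^2) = x*(x - 5)*(x)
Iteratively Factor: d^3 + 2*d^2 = (d + 2)*(d^2) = d*(d + 2)*(d)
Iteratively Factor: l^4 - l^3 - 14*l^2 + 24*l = (l - 3)*(l^3 + 2*l^2 - 8*l) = l*(l - 3)*(l^2 + 2*l - 8) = l*(l - 3)*(l - 2)*(l + 4)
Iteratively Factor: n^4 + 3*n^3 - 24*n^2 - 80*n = (n - 5)*(n^3 + 8*n^2 + 16*n) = (n - 5)*(n + 4)*(n^2 + 4*n) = n*(n - 5)*(n + 4)*(n + 4)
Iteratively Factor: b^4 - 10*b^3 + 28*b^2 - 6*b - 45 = (b + 1)*(b^3 - 11*b^2 + 39*b - 45) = (b - 3)*(b + 1)*(b^2 - 8*b + 15) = (b - 3)^2*(b + 1)*(b - 5)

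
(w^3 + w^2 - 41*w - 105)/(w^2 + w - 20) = (w^2 - 4*w - 21)/(w - 4)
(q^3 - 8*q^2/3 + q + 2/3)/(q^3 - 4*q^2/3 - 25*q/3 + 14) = (3*q^2 - 2*q - 1)/(3*q^2 + 2*q - 21)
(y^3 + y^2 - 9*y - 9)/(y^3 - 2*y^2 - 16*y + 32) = (y^3 + y^2 - 9*y - 9)/(y^3 - 2*y^2 - 16*y + 32)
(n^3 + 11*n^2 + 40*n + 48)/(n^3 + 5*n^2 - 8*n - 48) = (n + 3)/(n - 3)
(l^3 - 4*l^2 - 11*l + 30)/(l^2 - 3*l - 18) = (l^2 - 7*l + 10)/(l - 6)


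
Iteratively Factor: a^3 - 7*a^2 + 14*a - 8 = (a - 2)*(a^2 - 5*a + 4) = (a - 2)*(a - 1)*(a - 4)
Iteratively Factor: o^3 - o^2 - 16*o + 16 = (o + 4)*(o^2 - 5*o + 4) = (o - 1)*(o + 4)*(o - 4)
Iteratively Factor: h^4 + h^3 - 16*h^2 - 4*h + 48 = (h + 4)*(h^3 - 3*h^2 - 4*h + 12) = (h - 3)*(h + 4)*(h^2 - 4) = (h - 3)*(h - 2)*(h + 4)*(h + 2)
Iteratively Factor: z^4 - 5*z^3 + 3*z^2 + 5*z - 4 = (z + 1)*(z^3 - 6*z^2 + 9*z - 4) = (z - 4)*(z + 1)*(z^2 - 2*z + 1) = (z - 4)*(z - 1)*(z + 1)*(z - 1)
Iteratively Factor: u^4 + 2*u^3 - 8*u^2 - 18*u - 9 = (u + 3)*(u^3 - u^2 - 5*u - 3) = (u - 3)*(u + 3)*(u^2 + 2*u + 1) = (u - 3)*(u + 1)*(u + 3)*(u + 1)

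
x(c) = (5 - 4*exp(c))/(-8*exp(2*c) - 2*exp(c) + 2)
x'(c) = (5 - 4*exp(c))*(16*exp(2*c) + 2*exp(c))/(-8*exp(2*c) - 2*exp(c) + 2)^2 - 4*exp(c)/(-8*exp(2*c) - 2*exp(c) + 2) = (-16*exp(2*c) + 40*exp(c) + 1)*exp(c)/(2*(16*exp(4*c) + 8*exp(3*c) - 7*exp(2*c) - 2*exp(c) + 1))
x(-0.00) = -0.12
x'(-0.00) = 0.78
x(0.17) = -0.02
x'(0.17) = 0.46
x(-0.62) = -2.05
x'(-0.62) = 9.95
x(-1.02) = 14.91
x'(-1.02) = 169.06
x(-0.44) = -0.93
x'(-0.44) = 3.82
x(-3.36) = 2.53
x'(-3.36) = 0.04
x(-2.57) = 2.61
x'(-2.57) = 0.19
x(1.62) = 0.07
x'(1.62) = -0.05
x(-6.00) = 2.50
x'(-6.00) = 0.00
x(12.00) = 0.00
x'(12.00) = 0.00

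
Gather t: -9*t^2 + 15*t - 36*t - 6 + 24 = -9*t^2 - 21*t + 18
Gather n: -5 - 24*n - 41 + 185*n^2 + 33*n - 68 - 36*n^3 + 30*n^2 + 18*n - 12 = -36*n^3 + 215*n^2 + 27*n - 126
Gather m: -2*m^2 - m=-2*m^2 - m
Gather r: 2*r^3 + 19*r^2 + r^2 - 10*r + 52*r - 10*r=2*r^3 + 20*r^2 + 32*r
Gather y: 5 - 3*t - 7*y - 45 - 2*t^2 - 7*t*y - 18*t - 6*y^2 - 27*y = -2*t^2 - 21*t - 6*y^2 + y*(-7*t - 34) - 40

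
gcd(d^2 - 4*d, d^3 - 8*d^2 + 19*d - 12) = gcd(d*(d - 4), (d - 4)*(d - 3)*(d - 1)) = d - 4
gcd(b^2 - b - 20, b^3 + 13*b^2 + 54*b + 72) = b + 4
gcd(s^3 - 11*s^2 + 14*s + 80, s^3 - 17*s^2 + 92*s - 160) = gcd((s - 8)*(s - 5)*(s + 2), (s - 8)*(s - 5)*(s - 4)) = s^2 - 13*s + 40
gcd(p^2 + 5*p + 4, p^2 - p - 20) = p + 4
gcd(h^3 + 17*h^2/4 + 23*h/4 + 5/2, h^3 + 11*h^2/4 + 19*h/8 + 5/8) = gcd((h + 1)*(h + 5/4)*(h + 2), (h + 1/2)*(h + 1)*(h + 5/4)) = h^2 + 9*h/4 + 5/4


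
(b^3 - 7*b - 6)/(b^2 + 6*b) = (b^3 - 7*b - 6)/(b*(b + 6))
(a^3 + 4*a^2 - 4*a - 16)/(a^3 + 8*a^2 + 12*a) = (a^2 + 2*a - 8)/(a*(a + 6))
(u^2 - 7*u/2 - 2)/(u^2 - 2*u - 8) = (u + 1/2)/(u + 2)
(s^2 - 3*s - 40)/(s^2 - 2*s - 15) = (-s^2 + 3*s + 40)/(-s^2 + 2*s + 15)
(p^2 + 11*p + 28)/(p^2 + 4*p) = (p + 7)/p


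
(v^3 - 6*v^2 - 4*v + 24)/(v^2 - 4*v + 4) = (v^2 - 4*v - 12)/(v - 2)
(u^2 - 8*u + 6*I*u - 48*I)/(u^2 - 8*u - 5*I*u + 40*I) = (u + 6*I)/(u - 5*I)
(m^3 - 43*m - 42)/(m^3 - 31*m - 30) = (m^2 - m - 42)/(m^2 - m - 30)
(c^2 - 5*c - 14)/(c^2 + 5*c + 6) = (c - 7)/(c + 3)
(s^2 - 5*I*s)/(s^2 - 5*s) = (s - 5*I)/(s - 5)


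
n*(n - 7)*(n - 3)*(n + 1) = n^4 - 9*n^3 + 11*n^2 + 21*n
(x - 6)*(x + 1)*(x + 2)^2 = x^4 - x^3 - 22*x^2 - 44*x - 24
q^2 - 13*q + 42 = (q - 7)*(q - 6)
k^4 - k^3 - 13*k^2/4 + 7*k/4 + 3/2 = (k - 2)*(k - 1)*(k + 1/2)*(k + 3/2)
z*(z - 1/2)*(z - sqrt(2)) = z^3 - sqrt(2)*z^2 - z^2/2 + sqrt(2)*z/2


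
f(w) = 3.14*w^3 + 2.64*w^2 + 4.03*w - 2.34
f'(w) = 9.42*w^2 + 5.28*w + 4.03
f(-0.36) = -3.60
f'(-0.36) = 3.35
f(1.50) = 20.24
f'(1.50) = 33.14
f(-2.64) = -52.35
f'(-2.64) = 55.74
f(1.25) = 12.96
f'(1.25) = 25.35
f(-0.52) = -4.16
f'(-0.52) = 3.83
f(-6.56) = -801.59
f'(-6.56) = 374.77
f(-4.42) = -239.72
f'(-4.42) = 164.73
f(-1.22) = -9.03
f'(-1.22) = 11.61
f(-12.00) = -5096.46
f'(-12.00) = 1297.15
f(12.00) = 5852.10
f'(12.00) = 1423.87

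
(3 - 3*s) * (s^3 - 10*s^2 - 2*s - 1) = -3*s^4 + 33*s^3 - 24*s^2 - 3*s - 3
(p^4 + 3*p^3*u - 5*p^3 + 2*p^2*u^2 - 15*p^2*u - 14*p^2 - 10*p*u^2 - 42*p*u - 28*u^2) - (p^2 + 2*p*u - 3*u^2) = p^4 + 3*p^3*u - 5*p^3 + 2*p^2*u^2 - 15*p^2*u - 15*p^2 - 10*p*u^2 - 44*p*u - 25*u^2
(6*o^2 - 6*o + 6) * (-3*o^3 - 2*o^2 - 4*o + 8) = -18*o^5 + 6*o^4 - 30*o^3 + 60*o^2 - 72*o + 48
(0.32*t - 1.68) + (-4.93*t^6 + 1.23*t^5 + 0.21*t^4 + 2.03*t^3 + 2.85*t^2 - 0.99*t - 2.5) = -4.93*t^6 + 1.23*t^5 + 0.21*t^4 + 2.03*t^3 + 2.85*t^2 - 0.67*t - 4.18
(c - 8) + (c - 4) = 2*c - 12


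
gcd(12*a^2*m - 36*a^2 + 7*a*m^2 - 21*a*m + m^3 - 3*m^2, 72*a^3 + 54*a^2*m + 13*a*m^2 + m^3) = 12*a^2 + 7*a*m + m^2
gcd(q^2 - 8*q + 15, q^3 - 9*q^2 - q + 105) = q - 5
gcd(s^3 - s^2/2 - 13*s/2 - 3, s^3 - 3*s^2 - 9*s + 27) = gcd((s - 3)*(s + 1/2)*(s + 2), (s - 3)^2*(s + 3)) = s - 3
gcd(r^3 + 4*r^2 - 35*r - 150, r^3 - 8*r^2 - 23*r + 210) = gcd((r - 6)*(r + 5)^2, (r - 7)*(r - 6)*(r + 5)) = r^2 - r - 30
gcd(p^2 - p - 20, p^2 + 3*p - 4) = p + 4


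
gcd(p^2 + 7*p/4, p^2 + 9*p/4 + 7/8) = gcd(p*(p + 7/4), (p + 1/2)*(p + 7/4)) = p + 7/4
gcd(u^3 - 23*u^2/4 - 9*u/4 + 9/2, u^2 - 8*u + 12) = u - 6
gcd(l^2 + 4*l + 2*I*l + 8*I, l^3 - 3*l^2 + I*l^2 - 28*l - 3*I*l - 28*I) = l + 4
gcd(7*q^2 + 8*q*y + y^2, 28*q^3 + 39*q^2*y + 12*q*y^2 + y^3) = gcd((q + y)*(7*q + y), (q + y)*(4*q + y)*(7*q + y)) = 7*q^2 + 8*q*y + y^2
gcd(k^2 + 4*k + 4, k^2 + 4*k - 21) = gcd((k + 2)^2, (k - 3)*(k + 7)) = 1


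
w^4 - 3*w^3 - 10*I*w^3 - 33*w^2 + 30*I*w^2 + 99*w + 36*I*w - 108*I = (w - 3)*(w - 4*I)*(w - 3*I)^2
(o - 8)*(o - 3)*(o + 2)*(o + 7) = o^4 - 2*o^3 - 61*o^2 + 62*o + 336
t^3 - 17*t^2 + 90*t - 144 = (t - 8)*(t - 6)*(t - 3)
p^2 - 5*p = p*(p - 5)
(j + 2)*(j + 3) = j^2 + 5*j + 6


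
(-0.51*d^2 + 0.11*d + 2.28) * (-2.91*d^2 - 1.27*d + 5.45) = 1.4841*d^4 + 0.3276*d^3 - 9.554*d^2 - 2.2961*d + 12.426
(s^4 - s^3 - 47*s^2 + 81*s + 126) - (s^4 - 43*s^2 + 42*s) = -s^3 - 4*s^2 + 39*s + 126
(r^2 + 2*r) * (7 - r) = -r^3 + 5*r^2 + 14*r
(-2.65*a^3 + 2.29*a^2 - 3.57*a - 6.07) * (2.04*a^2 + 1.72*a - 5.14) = -5.406*a^5 + 0.1136*a^4 + 10.277*a^3 - 30.2938*a^2 + 7.9094*a + 31.1998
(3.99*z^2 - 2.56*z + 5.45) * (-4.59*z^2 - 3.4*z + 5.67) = -18.3141*z^4 - 1.8156*z^3 + 6.3118*z^2 - 33.0452*z + 30.9015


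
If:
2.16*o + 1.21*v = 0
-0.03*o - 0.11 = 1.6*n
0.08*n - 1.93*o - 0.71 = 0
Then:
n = -0.06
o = -0.37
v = 0.66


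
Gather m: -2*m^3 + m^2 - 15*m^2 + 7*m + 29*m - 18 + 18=-2*m^3 - 14*m^2 + 36*m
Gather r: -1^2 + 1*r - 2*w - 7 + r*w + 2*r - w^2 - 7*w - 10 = r*(w + 3) - w^2 - 9*w - 18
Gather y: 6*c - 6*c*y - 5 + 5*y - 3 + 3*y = 6*c + y*(8 - 6*c) - 8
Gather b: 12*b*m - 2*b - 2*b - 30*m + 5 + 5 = b*(12*m - 4) - 30*m + 10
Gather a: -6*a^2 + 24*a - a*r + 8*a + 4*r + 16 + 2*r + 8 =-6*a^2 + a*(32 - r) + 6*r + 24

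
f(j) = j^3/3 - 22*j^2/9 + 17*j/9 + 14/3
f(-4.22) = -71.89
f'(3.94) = -1.85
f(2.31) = 0.09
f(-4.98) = -106.53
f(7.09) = 13.98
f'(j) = j^2 - 44*j/9 + 17/9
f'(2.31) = -4.07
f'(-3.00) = 25.56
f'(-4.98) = 51.04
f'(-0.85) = 6.77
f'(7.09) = 17.49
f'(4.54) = 0.30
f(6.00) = 0.00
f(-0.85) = 1.09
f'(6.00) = 8.56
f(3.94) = -5.45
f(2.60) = -1.09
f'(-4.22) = 40.33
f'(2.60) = -4.06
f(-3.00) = -32.00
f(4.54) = -5.95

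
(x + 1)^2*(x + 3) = x^3 + 5*x^2 + 7*x + 3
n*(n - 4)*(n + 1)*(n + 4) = n^4 + n^3 - 16*n^2 - 16*n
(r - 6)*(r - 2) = r^2 - 8*r + 12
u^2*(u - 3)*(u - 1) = u^4 - 4*u^3 + 3*u^2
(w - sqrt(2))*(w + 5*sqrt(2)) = w^2 + 4*sqrt(2)*w - 10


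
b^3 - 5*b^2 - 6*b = b*(b - 6)*(b + 1)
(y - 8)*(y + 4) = y^2 - 4*y - 32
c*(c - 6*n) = c^2 - 6*c*n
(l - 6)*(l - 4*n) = l^2 - 4*l*n - 6*l + 24*n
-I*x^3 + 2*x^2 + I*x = x*(x + I)*(-I*x + 1)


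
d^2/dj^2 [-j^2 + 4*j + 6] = -2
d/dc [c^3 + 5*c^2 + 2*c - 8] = 3*c^2 + 10*c + 2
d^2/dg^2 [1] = 0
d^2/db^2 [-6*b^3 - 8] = -36*b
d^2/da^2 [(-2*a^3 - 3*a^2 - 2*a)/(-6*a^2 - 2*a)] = 11/(27*a^3 + 27*a^2 + 9*a + 1)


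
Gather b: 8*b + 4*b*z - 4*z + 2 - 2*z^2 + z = b*(4*z + 8) - 2*z^2 - 3*z + 2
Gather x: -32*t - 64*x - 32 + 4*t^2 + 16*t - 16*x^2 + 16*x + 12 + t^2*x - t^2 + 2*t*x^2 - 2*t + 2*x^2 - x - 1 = 3*t^2 - 18*t + x^2*(2*t - 14) + x*(t^2 - 49) - 21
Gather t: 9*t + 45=9*t + 45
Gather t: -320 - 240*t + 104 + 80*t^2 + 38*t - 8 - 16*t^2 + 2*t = 64*t^2 - 200*t - 224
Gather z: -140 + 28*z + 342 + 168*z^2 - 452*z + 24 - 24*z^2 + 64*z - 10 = 144*z^2 - 360*z + 216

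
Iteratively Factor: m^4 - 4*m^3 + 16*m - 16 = (m - 2)*(m^3 - 2*m^2 - 4*m + 8) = (m - 2)^2*(m^2 - 4) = (m - 2)^3*(m + 2)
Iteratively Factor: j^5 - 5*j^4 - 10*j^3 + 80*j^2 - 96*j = (j - 3)*(j^4 - 2*j^3 - 16*j^2 + 32*j) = j*(j - 3)*(j^3 - 2*j^2 - 16*j + 32) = j*(j - 3)*(j + 4)*(j^2 - 6*j + 8) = j*(j - 3)*(j - 2)*(j + 4)*(j - 4)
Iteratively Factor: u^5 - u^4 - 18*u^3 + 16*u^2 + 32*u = (u + 4)*(u^4 - 5*u^3 + 2*u^2 + 8*u) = (u - 4)*(u + 4)*(u^3 - u^2 - 2*u) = (u - 4)*(u - 2)*(u + 4)*(u^2 + u) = u*(u - 4)*(u - 2)*(u + 4)*(u + 1)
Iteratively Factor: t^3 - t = (t + 1)*(t^2 - t) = (t - 1)*(t + 1)*(t)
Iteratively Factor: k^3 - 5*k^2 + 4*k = (k)*(k^2 - 5*k + 4) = k*(k - 4)*(k - 1)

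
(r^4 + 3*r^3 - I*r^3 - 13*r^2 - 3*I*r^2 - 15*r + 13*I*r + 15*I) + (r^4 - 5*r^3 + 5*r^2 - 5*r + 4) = 2*r^4 - 2*r^3 - I*r^3 - 8*r^2 - 3*I*r^2 - 20*r + 13*I*r + 4 + 15*I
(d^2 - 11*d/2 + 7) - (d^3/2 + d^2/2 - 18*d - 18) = -d^3/2 + d^2/2 + 25*d/2 + 25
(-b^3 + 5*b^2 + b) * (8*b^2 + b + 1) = -8*b^5 + 39*b^4 + 12*b^3 + 6*b^2 + b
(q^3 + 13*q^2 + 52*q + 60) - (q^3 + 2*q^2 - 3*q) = 11*q^2 + 55*q + 60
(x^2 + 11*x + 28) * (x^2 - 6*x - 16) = x^4 + 5*x^3 - 54*x^2 - 344*x - 448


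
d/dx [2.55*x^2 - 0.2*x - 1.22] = 5.1*x - 0.2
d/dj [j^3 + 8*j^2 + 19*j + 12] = 3*j^2 + 16*j + 19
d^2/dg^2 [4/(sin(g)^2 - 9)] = 8*(-2*sin(g)^4 - 15*sin(g)^2 + 9)/(sin(g)^2 - 9)^3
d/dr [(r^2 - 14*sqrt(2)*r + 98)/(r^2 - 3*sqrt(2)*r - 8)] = (11*sqrt(2)*r^2 - 212*r + 406*sqrt(2))/(r^4 - 6*sqrt(2)*r^3 + 2*r^2 + 48*sqrt(2)*r + 64)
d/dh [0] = 0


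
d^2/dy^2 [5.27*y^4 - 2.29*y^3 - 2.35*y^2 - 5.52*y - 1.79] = 63.24*y^2 - 13.74*y - 4.7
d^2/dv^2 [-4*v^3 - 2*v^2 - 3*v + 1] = -24*v - 4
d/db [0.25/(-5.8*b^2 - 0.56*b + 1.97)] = (2.9*b + 0.14)/(5.8*b^2 + 0.56*b - 1.97)^2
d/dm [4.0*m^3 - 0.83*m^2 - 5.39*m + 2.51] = 12.0*m^2 - 1.66*m - 5.39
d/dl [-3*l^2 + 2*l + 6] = 2 - 6*l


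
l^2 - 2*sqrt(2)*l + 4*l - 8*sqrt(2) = (l + 4)*(l - 2*sqrt(2))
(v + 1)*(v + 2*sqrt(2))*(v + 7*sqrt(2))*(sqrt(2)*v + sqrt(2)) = sqrt(2)*v^4 + 2*sqrt(2)*v^3 + 18*v^3 + 36*v^2 + 29*sqrt(2)*v^2 + 18*v + 56*sqrt(2)*v + 28*sqrt(2)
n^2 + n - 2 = (n - 1)*(n + 2)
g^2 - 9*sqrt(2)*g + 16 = (g - 8*sqrt(2))*(g - sqrt(2))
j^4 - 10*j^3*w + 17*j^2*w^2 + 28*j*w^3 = j*(j - 7*w)*(j - 4*w)*(j + w)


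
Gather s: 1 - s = 1 - s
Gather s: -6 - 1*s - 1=-s - 7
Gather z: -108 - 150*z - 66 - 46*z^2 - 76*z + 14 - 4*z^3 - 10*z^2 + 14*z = -4*z^3 - 56*z^2 - 212*z - 160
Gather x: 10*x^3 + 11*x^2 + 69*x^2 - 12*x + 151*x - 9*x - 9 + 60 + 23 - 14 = 10*x^3 + 80*x^2 + 130*x + 60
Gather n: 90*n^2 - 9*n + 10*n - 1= 90*n^2 + n - 1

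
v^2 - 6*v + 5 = (v - 5)*(v - 1)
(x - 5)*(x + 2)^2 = x^3 - x^2 - 16*x - 20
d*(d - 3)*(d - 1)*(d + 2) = d^4 - 2*d^3 - 5*d^2 + 6*d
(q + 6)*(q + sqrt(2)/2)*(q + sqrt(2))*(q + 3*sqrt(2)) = q^4 + 6*q^3 + 9*sqrt(2)*q^3/2 + 10*q^2 + 27*sqrt(2)*q^2 + 3*sqrt(2)*q + 60*q + 18*sqrt(2)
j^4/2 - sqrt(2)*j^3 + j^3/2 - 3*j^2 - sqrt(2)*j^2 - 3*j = j*(j/2 + 1/2)*(j - 3*sqrt(2))*(j + sqrt(2))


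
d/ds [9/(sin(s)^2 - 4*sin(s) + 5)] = 18*(2 - sin(s))*cos(s)/(sin(s)^2 - 4*sin(s) + 5)^2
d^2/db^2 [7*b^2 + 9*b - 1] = 14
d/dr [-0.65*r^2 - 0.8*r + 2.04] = -1.3*r - 0.8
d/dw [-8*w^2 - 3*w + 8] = -16*w - 3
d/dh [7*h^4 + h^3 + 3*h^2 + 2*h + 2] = 28*h^3 + 3*h^2 + 6*h + 2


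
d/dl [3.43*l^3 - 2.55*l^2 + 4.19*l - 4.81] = 10.29*l^2 - 5.1*l + 4.19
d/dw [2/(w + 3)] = -2/(w + 3)^2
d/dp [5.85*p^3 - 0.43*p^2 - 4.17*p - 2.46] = 17.55*p^2 - 0.86*p - 4.17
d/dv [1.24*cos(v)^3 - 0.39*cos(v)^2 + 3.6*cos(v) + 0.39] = (-3.72*cos(v)^2 + 0.78*cos(v) - 3.6)*sin(v)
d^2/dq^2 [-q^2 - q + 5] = -2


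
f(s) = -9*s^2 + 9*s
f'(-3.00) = 63.00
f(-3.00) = -108.00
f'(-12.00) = 225.00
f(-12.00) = -1404.00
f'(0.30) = 3.60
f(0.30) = 1.89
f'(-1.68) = 39.24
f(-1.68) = -40.52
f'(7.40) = -124.20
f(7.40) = -426.24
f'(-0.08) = 10.44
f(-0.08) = -0.78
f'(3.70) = -57.60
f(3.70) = -89.91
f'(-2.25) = 49.50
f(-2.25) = -65.81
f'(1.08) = -10.44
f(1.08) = -0.78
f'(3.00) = -45.00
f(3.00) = -54.00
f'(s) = 9 - 18*s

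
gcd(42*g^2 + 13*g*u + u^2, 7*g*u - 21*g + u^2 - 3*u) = 7*g + u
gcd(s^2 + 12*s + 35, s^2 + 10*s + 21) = s + 7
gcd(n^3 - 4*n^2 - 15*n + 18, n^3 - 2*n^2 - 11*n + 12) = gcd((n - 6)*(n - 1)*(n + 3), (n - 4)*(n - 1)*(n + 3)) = n^2 + 2*n - 3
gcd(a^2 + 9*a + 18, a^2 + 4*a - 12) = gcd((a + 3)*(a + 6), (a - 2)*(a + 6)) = a + 6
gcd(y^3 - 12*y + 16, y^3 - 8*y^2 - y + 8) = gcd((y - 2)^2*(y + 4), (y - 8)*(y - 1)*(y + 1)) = 1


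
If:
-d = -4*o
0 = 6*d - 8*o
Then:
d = 0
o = 0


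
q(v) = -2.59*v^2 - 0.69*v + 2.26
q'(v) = -5.18*v - 0.69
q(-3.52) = -27.40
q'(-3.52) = 17.54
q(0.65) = 0.72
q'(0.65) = -4.06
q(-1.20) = -0.64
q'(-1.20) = 5.53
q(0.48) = 1.33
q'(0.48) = -3.18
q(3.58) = -33.40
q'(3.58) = -19.23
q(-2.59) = -13.33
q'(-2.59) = 12.73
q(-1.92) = -5.96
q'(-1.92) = 9.26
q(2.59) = -16.90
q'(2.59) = -14.11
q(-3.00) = -18.98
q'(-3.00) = 14.85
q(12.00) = -378.98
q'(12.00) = -62.85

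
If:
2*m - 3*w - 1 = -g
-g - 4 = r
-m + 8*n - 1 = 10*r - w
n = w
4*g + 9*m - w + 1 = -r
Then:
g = -188/57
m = 392/285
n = -49/95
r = -40/57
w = -49/95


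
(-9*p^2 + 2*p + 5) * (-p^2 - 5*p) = 9*p^4 + 43*p^3 - 15*p^2 - 25*p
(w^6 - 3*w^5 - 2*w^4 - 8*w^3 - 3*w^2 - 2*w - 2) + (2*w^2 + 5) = w^6 - 3*w^5 - 2*w^4 - 8*w^3 - w^2 - 2*w + 3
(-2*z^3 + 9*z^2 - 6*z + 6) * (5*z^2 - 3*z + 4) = -10*z^5 + 51*z^4 - 65*z^3 + 84*z^2 - 42*z + 24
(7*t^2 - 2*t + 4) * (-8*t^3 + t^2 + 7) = -56*t^5 + 23*t^4 - 34*t^3 + 53*t^2 - 14*t + 28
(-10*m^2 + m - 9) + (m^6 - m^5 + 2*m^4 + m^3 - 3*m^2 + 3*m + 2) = m^6 - m^5 + 2*m^4 + m^3 - 13*m^2 + 4*m - 7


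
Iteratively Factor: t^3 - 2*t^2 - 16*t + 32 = (t - 2)*(t^2 - 16) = (t - 2)*(t + 4)*(t - 4)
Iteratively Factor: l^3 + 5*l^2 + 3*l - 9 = (l + 3)*(l^2 + 2*l - 3) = (l - 1)*(l + 3)*(l + 3)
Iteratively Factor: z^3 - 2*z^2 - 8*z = (z - 4)*(z^2 + 2*z) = z*(z - 4)*(z + 2)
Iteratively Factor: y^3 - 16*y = (y)*(y^2 - 16) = y*(y + 4)*(y - 4)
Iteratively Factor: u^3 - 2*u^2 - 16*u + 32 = (u - 4)*(u^2 + 2*u - 8) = (u - 4)*(u - 2)*(u + 4)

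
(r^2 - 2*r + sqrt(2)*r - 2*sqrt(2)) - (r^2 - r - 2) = -r + sqrt(2)*r - 2*sqrt(2) + 2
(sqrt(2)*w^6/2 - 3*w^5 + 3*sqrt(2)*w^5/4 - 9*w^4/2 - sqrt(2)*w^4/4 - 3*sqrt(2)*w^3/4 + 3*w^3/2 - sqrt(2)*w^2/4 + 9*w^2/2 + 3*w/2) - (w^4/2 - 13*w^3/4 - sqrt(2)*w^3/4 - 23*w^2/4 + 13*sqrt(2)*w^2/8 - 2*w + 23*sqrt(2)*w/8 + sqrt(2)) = sqrt(2)*w^6/2 - 3*w^5 + 3*sqrt(2)*w^5/4 - 5*w^4 - sqrt(2)*w^4/4 - sqrt(2)*w^3/2 + 19*w^3/4 - 15*sqrt(2)*w^2/8 + 41*w^2/4 - 23*sqrt(2)*w/8 + 7*w/2 - sqrt(2)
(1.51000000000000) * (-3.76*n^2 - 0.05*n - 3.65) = -5.6776*n^2 - 0.0755*n - 5.5115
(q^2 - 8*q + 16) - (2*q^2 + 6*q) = -q^2 - 14*q + 16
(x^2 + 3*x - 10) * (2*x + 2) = 2*x^3 + 8*x^2 - 14*x - 20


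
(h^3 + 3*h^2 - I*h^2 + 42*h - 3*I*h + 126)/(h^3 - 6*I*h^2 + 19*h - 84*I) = (h^2 + h*(3 + 6*I) + 18*I)/(h^2 + I*h + 12)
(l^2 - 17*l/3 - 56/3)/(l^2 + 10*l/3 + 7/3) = (l - 8)/(l + 1)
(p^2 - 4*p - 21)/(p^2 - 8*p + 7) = (p + 3)/(p - 1)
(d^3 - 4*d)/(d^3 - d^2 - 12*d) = (4 - d^2)/(-d^2 + d + 12)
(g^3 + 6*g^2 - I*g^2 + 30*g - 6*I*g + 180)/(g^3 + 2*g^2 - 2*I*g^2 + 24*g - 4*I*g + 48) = (g^2 + g*(6 + 5*I) + 30*I)/(g^2 + g*(2 + 4*I) + 8*I)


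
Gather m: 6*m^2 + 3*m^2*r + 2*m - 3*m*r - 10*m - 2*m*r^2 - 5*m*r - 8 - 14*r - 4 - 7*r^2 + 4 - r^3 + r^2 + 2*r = m^2*(3*r + 6) + m*(-2*r^2 - 8*r - 8) - r^3 - 6*r^2 - 12*r - 8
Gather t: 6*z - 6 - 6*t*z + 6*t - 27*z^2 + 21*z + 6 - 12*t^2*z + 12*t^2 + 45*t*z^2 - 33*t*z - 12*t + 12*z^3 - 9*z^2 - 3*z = t^2*(12 - 12*z) + t*(45*z^2 - 39*z - 6) + 12*z^3 - 36*z^2 + 24*z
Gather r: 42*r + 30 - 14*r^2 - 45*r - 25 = -14*r^2 - 3*r + 5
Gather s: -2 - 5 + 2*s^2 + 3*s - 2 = 2*s^2 + 3*s - 9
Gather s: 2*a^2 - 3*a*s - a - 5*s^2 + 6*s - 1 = 2*a^2 - a - 5*s^2 + s*(6 - 3*a) - 1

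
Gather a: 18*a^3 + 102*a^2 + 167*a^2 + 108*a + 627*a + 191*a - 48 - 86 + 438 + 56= 18*a^3 + 269*a^2 + 926*a + 360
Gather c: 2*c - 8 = 2*c - 8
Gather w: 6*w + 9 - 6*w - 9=0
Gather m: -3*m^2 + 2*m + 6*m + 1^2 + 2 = -3*m^2 + 8*m + 3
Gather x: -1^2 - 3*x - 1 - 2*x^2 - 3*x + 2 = -2*x^2 - 6*x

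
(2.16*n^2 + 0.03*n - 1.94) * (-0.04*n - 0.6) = -0.0864*n^3 - 1.2972*n^2 + 0.0596*n + 1.164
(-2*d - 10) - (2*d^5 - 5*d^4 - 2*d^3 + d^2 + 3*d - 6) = -2*d^5 + 5*d^4 + 2*d^3 - d^2 - 5*d - 4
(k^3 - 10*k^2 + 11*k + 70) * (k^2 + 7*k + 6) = k^5 - 3*k^4 - 53*k^3 + 87*k^2 + 556*k + 420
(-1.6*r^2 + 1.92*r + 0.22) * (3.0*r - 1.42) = -4.8*r^3 + 8.032*r^2 - 2.0664*r - 0.3124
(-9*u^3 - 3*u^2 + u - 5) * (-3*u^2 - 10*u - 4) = 27*u^5 + 99*u^4 + 63*u^3 + 17*u^2 + 46*u + 20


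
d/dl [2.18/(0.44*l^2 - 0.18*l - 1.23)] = (0.3924 - 1.9184*l)/(-0.44*l^2 + 0.18*l + 1.23)^2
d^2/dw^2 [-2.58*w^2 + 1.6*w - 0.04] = -5.16000000000000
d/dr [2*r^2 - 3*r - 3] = 4*r - 3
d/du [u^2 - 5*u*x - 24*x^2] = 2*u - 5*x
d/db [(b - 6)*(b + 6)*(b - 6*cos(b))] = 6*b^2*sin(b) + 3*b^2 - 12*b*cos(b) - 216*sin(b) - 36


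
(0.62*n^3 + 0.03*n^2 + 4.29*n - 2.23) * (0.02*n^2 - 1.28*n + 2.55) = 0.0124*n^5 - 0.793*n^4 + 1.6284*n^3 - 5.4593*n^2 + 13.7939*n - 5.6865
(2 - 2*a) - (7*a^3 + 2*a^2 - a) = -7*a^3 - 2*a^2 - a + 2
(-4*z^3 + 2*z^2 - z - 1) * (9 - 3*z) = 12*z^4 - 42*z^3 + 21*z^2 - 6*z - 9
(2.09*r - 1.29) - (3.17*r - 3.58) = 2.29 - 1.08*r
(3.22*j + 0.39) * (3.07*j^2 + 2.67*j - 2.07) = 9.8854*j^3 + 9.7947*j^2 - 5.6241*j - 0.8073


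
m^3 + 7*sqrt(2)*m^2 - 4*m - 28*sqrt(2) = (m - 2)*(m + 2)*(m + 7*sqrt(2))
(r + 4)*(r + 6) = r^2 + 10*r + 24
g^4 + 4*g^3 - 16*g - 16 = (g - 2)*(g + 2)^3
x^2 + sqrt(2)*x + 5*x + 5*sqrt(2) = (x + 5)*(x + sqrt(2))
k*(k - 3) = k^2 - 3*k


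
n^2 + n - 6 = (n - 2)*(n + 3)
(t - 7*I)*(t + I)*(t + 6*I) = t^3 + 43*t + 42*I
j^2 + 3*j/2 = j*(j + 3/2)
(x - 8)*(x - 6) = x^2 - 14*x + 48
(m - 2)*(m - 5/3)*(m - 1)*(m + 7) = m^4 + 7*m^3/3 - 77*m^2/3 + 137*m/3 - 70/3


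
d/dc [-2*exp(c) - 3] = -2*exp(c)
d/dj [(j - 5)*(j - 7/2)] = 2*j - 17/2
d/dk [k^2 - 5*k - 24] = 2*k - 5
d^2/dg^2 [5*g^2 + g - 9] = 10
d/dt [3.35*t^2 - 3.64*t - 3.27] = 6.7*t - 3.64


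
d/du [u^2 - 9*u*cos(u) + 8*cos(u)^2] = 9*u*sin(u) + 2*u - 8*sin(2*u) - 9*cos(u)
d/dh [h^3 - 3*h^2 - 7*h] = 3*h^2 - 6*h - 7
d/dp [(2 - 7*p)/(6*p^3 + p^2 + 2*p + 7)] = (-42*p^3 - 7*p^2 - 14*p + 2*(7*p - 2)*(9*p^2 + p + 1) - 49)/(6*p^3 + p^2 + 2*p + 7)^2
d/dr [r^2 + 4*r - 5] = 2*r + 4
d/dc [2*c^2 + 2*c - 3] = 4*c + 2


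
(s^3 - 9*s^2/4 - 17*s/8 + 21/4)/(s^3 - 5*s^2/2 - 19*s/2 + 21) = (8*s^2 - 2*s - 21)/(4*(2*s^2 - s - 21))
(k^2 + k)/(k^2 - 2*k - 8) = k*(k + 1)/(k^2 - 2*k - 8)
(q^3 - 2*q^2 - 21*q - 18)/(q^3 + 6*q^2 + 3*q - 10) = (q^3 - 2*q^2 - 21*q - 18)/(q^3 + 6*q^2 + 3*q - 10)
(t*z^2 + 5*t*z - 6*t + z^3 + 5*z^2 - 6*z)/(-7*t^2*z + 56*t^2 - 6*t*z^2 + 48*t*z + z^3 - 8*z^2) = (z^2 + 5*z - 6)/(-7*t*z + 56*t + z^2 - 8*z)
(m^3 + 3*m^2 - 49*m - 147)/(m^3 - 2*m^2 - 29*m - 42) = (m + 7)/(m + 2)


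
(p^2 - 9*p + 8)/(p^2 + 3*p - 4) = (p - 8)/(p + 4)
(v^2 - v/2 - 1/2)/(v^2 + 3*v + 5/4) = 2*(v - 1)/(2*v + 5)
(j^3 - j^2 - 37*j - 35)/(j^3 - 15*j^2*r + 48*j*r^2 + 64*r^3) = (j^3 - j^2 - 37*j - 35)/(j^3 - 15*j^2*r + 48*j*r^2 + 64*r^3)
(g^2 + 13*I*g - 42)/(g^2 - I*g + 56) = (g + 6*I)/(g - 8*I)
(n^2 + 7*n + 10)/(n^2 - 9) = (n^2 + 7*n + 10)/(n^2 - 9)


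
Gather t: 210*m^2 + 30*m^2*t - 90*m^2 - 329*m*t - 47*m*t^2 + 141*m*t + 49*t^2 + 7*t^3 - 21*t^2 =120*m^2 + 7*t^3 + t^2*(28 - 47*m) + t*(30*m^2 - 188*m)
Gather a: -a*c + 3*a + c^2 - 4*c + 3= a*(3 - c) + c^2 - 4*c + 3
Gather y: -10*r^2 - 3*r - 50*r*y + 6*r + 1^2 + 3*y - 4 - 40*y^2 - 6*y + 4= -10*r^2 + 3*r - 40*y^2 + y*(-50*r - 3) + 1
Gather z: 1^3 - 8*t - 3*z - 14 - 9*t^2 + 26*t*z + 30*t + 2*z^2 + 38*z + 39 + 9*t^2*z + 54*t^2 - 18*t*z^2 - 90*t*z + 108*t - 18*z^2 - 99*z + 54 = 45*t^2 + 130*t + z^2*(-18*t - 16) + z*(9*t^2 - 64*t - 64) + 80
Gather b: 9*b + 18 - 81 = 9*b - 63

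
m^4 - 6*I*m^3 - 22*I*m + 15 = (m - 5*I)*(m - 3*I)*(m + I)^2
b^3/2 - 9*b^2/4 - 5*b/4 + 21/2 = (b/2 + 1)*(b - 7/2)*(b - 3)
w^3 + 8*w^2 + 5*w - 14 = (w - 1)*(w + 2)*(w + 7)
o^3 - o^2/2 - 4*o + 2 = (o - 2)*(o - 1/2)*(o + 2)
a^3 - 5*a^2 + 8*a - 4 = (a - 2)^2*(a - 1)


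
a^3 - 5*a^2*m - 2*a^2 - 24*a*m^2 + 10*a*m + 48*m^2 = (a - 2)*(a - 8*m)*(a + 3*m)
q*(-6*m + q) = -6*m*q + q^2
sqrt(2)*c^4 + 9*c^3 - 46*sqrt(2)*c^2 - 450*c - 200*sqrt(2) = (c - 5*sqrt(2))*(c + 4*sqrt(2))*(c + 5*sqrt(2))*(sqrt(2)*c + 1)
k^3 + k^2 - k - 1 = (k - 1)*(k + 1)^2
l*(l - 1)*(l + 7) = l^3 + 6*l^2 - 7*l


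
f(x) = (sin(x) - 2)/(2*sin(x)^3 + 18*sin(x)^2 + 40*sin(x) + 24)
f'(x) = (sin(x) - 2)*(-6*sin(x)^2*cos(x) - 36*sin(x)*cos(x) - 40*cos(x))/(2*sin(x)^3 + 18*sin(x)^2 + 40*sin(x) + 24)^2 + cos(x)/(2*sin(x)^3 + 18*sin(x)^2 + 40*sin(x) + 24) = (-2*sin(x)^3 - 3*sin(x)^2 + 36*sin(x) + 52)*cos(x)/(2*(sin(x)^3 + 9*sin(x)^2 + 20*sin(x) + 12)^2)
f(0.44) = -0.04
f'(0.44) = 0.06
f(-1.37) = -14.48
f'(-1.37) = 148.13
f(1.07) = -0.02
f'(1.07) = 0.01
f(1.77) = -0.01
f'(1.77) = -0.00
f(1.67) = -0.01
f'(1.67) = -0.00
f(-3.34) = -0.06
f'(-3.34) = -0.11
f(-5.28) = -0.02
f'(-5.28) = 0.02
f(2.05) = -0.01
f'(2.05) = -0.01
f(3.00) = -0.06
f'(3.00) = -0.13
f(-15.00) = -0.52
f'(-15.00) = -1.66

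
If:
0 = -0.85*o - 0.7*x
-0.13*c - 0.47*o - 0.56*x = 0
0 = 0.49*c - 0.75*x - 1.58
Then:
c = 1.50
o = 0.93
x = -1.13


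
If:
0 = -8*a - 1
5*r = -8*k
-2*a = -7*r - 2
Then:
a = -1/8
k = 45/224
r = -9/28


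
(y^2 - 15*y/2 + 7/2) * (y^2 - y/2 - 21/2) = y^4 - 8*y^3 - 13*y^2/4 + 77*y - 147/4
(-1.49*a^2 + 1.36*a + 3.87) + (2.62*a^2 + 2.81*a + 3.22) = 1.13*a^2 + 4.17*a + 7.09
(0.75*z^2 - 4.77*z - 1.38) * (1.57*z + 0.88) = 1.1775*z^3 - 6.8289*z^2 - 6.3642*z - 1.2144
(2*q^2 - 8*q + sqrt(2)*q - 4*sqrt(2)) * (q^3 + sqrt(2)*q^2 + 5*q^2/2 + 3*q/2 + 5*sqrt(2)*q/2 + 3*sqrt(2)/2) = 2*q^5 - 3*q^4 + 3*sqrt(2)*q^4 - 15*q^3 - 9*sqrt(2)*q^3/2 - 51*sqrt(2)*q^2/2 - 15*q^2 - 18*sqrt(2)*q - 17*q - 12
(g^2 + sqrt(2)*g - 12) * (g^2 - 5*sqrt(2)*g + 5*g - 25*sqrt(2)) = g^4 - 4*sqrt(2)*g^3 + 5*g^3 - 20*sqrt(2)*g^2 - 22*g^2 - 110*g + 60*sqrt(2)*g + 300*sqrt(2)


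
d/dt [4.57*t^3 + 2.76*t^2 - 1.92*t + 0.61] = 13.71*t^2 + 5.52*t - 1.92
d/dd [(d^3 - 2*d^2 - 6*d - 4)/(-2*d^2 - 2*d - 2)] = (-d^4 - 2*d^3 - 7*d^2 - 4*d + 2)/(2*(d^4 + 2*d^3 + 3*d^2 + 2*d + 1))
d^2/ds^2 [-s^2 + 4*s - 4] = -2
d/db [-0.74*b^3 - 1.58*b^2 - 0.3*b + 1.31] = -2.22*b^2 - 3.16*b - 0.3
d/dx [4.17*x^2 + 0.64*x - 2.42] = 8.34*x + 0.64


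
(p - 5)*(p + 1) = p^2 - 4*p - 5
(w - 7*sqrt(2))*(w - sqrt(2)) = w^2 - 8*sqrt(2)*w + 14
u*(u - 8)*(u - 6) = u^3 - 14*u^2 + 48*u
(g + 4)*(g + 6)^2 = g^3 + 16*g^2 + 84*g + 144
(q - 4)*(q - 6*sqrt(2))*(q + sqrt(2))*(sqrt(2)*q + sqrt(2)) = sqrt(2)*q^4 - 10*q^3 - 3*sqrt(2)*q^3 - 16*sqrt(2)*q^2 + 30*q^2 + 40*q + 36*sqrt(2)*q + 48*sqrt(2)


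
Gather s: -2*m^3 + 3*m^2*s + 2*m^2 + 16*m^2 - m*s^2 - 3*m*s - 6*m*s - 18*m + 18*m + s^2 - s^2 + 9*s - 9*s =-2*m^3 + 18*m^2 - m*s^2 + s*(3*m^2 - 9*m)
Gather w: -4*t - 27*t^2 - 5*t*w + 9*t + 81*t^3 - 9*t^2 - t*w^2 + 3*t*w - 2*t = 81*t^3 - 36*t^2 - t*w^2 - 2*t*w + 3*t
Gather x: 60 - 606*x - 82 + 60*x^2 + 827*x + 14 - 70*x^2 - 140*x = -10*x^2 + 81*x - 8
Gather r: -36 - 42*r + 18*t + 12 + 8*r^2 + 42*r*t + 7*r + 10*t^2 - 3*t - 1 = 8*r^2 + r*(42*t - 35) + 10*t^2 + 15*t - 25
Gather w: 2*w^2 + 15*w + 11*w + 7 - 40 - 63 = 2*w^2 + 26*w - 96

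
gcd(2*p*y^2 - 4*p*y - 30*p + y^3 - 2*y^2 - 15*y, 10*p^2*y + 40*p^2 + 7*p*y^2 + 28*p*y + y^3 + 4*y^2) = 2*p + y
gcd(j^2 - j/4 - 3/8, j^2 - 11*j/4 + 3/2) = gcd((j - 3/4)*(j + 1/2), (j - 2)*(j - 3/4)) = j - 3/4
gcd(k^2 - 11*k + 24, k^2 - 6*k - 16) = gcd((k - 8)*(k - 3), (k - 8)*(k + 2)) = k - 8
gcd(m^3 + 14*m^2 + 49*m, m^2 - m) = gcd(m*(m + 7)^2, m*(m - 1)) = m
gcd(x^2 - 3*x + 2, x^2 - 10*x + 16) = x - 2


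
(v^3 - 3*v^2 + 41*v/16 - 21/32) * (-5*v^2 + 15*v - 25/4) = -5*v^5 + 30*v^4 - 1025*v^3/16 + 1935*v^2/32 - 1655*v/64 + 525/128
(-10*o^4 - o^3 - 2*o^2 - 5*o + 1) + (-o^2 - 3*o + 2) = -10*o^4 - o^3 - 3*o^2 - 8*o + 3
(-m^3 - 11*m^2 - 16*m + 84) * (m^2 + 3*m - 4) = -m^5 - 14*m^4 - 45*m^3 + 80*m^2 + 316*m - 336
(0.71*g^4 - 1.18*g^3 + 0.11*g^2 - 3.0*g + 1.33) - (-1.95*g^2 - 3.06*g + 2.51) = 0.71*g^4 - 1.18*g^3 + 2.06*g^2 + 0.0600000000000001*g - 1.18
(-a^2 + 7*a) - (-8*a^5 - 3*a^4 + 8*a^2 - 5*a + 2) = 8*a^5 + 3*a^4 - 9*a^2 + 12*a - 2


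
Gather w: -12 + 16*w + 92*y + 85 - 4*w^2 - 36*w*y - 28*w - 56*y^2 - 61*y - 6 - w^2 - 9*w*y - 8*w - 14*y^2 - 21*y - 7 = -5*w^2 + w*(-45*y - 20) - 70*y^2 + 10*y + 60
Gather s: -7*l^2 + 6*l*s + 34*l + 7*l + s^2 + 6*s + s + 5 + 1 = -7*l^2 + 41*l + s^2 + s*(6*l + 7) + 6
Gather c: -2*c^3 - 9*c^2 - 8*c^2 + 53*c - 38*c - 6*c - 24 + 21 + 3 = -2*c^3 - 17*c^2 + 9*c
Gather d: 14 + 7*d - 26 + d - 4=8*d - 16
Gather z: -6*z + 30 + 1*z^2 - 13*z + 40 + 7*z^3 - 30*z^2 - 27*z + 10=7*z^3 - 29*z^2 - 46*z + 80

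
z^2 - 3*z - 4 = (z - 4)*(z + 1)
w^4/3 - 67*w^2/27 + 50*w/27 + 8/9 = (w/3 + 1)*(w - 2)*(w - 4/3)*(w + 1/3)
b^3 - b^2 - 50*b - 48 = (b - 8)*(b + 1)*(b + 6)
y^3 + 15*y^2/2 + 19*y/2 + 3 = (y + 1/2)*(y + 1)*(y + 6)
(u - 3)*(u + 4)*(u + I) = u^3 + u^2 + I*u^2 - 12*u + I*u - 12*I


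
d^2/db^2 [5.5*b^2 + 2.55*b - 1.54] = 11.0000000000000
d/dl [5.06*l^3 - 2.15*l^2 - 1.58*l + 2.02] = 15.18*l^2 - 4.3*l - 1.58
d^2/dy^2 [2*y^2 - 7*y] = 4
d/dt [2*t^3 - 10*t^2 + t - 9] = 6*t^2 - 20*t + 1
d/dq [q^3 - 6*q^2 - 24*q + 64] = 3*q^2 - 12*q - 24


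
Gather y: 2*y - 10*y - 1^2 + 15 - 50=-8*y - 36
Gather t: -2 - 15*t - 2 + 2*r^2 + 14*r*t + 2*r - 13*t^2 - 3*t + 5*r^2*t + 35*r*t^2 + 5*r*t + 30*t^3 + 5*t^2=2*r^2 + 2*r + 30*t^3 + t^2*(35*r - 8) + t*(5*r^2 + 19*r - 18) - 4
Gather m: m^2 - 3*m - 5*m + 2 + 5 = m^2 - 8*m + 7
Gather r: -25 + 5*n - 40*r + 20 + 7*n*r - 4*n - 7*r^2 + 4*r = n - 7*r^2 + r*(7*n - 36) - 5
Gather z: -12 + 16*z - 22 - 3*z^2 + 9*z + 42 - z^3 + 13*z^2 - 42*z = -z^3 + 10*z^2 - 17*z + 8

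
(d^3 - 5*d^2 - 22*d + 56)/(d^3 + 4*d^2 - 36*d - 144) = (d^2 - 9*d + 14)/(d^2 - 36)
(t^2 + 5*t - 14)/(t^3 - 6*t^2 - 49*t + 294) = (t - 2)/(t^2 - 13*t + 42)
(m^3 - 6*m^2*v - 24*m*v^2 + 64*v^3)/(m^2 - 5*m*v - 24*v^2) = (m^2 + 2*m*v - 8*v^2)/(m + 3*v)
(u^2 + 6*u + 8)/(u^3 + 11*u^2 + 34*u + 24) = (u + 2)/(u^2 + 7*u + 6)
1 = 1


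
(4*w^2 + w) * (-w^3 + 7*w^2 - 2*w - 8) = -4*w^5 + 27*w^4 - w^3 - 34*w^2 - 8*w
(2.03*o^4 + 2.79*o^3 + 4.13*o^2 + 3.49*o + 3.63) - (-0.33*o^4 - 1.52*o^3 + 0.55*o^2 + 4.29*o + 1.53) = 2.36*o^4 + 4.31*o^3 + 3.58*o^2 - 0.8*o + 2.1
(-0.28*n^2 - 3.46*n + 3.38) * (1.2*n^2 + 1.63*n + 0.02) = -0.336*n^4 - 4.6084*n^3 - 1.5894*n^2 + 5.4402*n + 0.0676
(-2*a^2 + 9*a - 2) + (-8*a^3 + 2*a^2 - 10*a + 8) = -8*a^3 - a + 6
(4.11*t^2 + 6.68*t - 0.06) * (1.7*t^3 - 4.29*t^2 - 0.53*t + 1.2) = 6.987*t^5 - 6.2759*t^4 - 30.9375*t^3 + 1.649*t^2 + 8.0478*t - 0.072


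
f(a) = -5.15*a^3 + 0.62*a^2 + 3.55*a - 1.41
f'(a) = -15.45*a^2 + 1.24*a + 3.55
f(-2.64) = 88.30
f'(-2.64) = -107.40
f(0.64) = -0.23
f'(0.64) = -1.98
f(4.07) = -323.90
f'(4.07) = -247.33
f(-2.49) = 73.10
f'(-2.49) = -95.33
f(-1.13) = 2.80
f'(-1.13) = -17.58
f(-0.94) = 0.08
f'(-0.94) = -11.27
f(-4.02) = 328.91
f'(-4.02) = -251.11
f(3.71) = -242.69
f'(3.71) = -204.50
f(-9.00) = 3771.21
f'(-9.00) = -1259.06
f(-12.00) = 8944.47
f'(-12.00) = -2236.13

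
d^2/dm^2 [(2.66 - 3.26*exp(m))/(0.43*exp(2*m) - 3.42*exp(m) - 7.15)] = (-0.602774*exp(4*m) - 2.82682*exp(3*m) - 71.872608*exp(2*m) + 143.541884*exp(m) - 231.70433)*exp(m)/(0.079507*exp(6*m) - 1.897074*exp(5*m) + 11.122251*exp(4*m) + 23.087052*exp(3*m) - 184.939755*exp(2*m) - 524.51685*exp(m) - 365.525875)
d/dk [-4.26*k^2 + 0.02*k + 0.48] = 0.02 - 8.52*k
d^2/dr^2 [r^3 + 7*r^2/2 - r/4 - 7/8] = 6*r + 7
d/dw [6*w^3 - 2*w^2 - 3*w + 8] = 18*w^2 - 4*w - 3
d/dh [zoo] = 0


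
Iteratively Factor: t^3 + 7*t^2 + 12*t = (t + 3)*(t^2 + 4*t) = t*(t + 3)*(t + 4)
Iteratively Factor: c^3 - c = (c - 1)*(c^2 + c) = (c - 1)*(c + 1)*(c)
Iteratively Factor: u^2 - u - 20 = (u + 4)*(u - 5)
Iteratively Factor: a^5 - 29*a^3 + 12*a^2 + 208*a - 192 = (a - 4)*(a^4 + 4*a^3 - 13*a^2 - 40*a + 48) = (a - 4)*(a - 3)*(a^3 + 7*a^2 + 8*a - 16) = (a - 4)*(a - 3)*(a + 4)*(a^2 + 3*a - 4) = (a - 4)*(a - 3)*(a + 4)^2*(a - 1)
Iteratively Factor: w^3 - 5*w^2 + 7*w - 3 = (w - 1)*(w^2 - 4*w + 3) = (w - 3)*(w - 1)*(w - 1)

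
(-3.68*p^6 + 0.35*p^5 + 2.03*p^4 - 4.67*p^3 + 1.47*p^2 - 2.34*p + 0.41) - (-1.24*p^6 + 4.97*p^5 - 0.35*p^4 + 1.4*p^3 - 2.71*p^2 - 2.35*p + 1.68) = -2.44*p^6 - 4.62*p^5 + 2.38*p^4 - 6.07*p^3 + 4.18*p^2 + 0.0100000000000002*p - 1.27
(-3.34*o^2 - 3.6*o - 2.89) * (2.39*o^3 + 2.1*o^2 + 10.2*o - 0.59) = -7.9826*o^5 - 15.618*o^4 - 48.5351*o^3 - 40.8184*o^2 - 27.354*o + 1.7051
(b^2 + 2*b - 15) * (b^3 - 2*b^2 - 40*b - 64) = b^5 - 59*b^3 - 114*b^2 + 472*b + 960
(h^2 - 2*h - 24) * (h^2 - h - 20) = h^4 - 3*h^3 - 42*h^2 + 64*h + 480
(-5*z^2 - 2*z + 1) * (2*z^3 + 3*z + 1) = -10*z^5 - 4*z^4 - 13*z^3 - 11*z^2 + z + 1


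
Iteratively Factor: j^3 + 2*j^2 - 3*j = (j)*(j^2 + 2*j - 3) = j*(j - 1)*(j + 3)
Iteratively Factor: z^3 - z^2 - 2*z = (z)*(z^2 - z - 2) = z*(z + 1)*(z - 2)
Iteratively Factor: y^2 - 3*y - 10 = (y - 5)*(y + 2)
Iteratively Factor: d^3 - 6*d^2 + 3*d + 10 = (d - 5)*(d^2 - d - 2) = (d - 5)*(d - 2)*(d + 1)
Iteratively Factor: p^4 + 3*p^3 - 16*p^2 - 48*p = (p)*(p^3 + 3*p^2 - 16*p - 48) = p*(p - 4)*(p^2 + 7*p + 12) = p*(p - 4)*(p + 4)*(p + 3)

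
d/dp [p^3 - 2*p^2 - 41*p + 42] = 3*p^2 - 4*p - 41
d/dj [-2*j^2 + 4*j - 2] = 4 - 4*j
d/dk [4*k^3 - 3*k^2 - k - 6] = 12*k^2 - 6*k - 1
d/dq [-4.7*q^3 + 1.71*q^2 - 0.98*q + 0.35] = -14.1*q^2 + 3.42*q - 0.98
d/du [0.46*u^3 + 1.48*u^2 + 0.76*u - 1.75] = 1.38*u^2 + 2.96*u + 0.76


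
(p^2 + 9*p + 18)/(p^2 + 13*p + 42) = (p + 3)/(p + 7)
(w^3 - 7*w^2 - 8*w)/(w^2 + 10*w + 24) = w*(w^2 - 7*w - 8)/(w^2 + 10*w + 24)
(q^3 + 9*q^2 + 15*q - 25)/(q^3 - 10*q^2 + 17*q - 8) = (q^2 + 10*q + 25)/(q^2 - 9*q + 8)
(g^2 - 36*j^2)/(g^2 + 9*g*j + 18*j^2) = (g - 6*j)/(g + 3*j)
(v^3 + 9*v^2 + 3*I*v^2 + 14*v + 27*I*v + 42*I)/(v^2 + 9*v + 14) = v + 3*I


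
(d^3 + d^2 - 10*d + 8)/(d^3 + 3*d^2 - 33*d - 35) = (d^3 + d^2 - 10*d + 8)/(d^3 + 3*d^2 - 33*d - 35)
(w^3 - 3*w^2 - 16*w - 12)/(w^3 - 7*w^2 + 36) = (w + 1)/(w - 3)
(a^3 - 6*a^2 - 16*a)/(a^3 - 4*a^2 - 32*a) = (a + 2)/(a + 4)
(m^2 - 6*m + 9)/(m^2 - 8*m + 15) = (m - 3)/(m - 5)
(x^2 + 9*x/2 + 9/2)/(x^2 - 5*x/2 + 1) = (2*x^2 + 9*x + 9)/(2*x^2 - 5*x + 2)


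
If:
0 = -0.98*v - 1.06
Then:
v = -1.08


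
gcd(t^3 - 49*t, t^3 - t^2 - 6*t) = t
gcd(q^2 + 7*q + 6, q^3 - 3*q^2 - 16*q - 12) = q + 1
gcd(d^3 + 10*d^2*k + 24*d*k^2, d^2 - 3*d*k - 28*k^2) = d + 4*k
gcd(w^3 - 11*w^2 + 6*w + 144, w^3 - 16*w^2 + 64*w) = w - 8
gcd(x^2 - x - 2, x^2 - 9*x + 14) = x - 2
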